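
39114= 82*477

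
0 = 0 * 54533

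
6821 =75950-69129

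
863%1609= 863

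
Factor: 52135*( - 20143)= -5^1*10427^1*20143^1 = -1050155305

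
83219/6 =83219/6= 13869.83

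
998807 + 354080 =1352887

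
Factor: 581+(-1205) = -624 = - 2^4*3^1*13^1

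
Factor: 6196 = 2^2*1549^1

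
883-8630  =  -7747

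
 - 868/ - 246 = 3 +65/123 = 3.53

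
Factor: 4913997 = 3^1*11^1*43^1  *3463^1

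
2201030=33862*65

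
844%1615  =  844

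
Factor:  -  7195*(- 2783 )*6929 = 5^1*11^2*13^2*23^1*41^1 *1439^1 = 138744113365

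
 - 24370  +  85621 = 61251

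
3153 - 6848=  - 3695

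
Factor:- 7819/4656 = -2^( - 4)* 3^( - 1)*7^1*97^( - 1 )*1117^1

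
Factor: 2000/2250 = 8/9 = 2^3*3^( - 2) 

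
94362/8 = 47181/4 = 11795.25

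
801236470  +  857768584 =1659005054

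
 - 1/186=- 1+185/186 = - 0.01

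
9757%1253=986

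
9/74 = 9/74 = 0.12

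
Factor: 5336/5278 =2^2 * 7^( - 1)*13^(-1)*23^1  =  92/91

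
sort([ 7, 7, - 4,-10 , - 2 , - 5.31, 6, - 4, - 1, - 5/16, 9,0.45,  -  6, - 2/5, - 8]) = [ - 10, - 8, -6, - 5.31, - 4, - 4, - 2, - 1, - 2/5, - 5/16,0.45,6,  7,  7, 9 ] 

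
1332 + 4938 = 6270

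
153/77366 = 153/77366 = 0.00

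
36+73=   109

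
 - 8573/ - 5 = 8573/5= 1714.60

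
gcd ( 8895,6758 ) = 1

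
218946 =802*273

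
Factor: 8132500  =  2^2* 5^4*3253^1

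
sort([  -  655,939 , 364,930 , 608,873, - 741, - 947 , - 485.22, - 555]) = [ - 947, - 741, - 655, - 555 ,  -  485.22, 364,608,873,930,939]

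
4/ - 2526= - 2/1263 = -0.00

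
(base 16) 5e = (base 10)94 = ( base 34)2Q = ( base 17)59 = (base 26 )3g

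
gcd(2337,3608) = 41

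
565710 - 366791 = 198919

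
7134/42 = 169 + 6/7 = 169.86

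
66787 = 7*9541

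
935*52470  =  49059450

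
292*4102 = 1197784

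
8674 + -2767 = 5907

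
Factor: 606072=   2^3*3^1 * 25253^1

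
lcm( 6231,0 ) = 0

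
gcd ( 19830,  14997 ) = 3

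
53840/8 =6730 = 6730.00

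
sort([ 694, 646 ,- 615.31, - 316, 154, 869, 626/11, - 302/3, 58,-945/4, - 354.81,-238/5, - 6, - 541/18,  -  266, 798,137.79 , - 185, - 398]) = [ - 615.31, - 398, - 354.81, - 316 ,-266, - 945/4,  -  185 , - 302/3,-238/5, - 541/18, - 6, 626/11, 58,137.79, 154 , 646, 694, 798, 869]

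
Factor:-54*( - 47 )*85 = 215730 = 2^1*3^3*5^1 *17^1*47^1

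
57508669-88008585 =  - 30499916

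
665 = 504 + 161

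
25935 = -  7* (  -  3705)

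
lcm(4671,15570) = 46710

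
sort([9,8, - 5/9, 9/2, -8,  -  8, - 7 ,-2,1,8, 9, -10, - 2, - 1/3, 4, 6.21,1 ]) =[ - 10 , - 8,-8, - 7,  -  2, - 2, - 5/9, - 1/3, 1, 1, 4, 9/2 , 6.21 , 8, 8,  9,  9] 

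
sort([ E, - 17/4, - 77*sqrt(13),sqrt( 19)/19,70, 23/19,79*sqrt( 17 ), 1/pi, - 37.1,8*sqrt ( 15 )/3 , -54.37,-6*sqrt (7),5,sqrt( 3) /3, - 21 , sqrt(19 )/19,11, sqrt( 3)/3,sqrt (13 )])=[-77*sqrt( 13 ), - 54.37,-37.1, - 21,- 6 * sqrt( 7), - 17/4, sqrt( 19) /19, sqrt( 19 )/19 , 1/pi,sqrt( 3)/3,sqrt( 3 ) /3, 23/19 , E,sqrt( 13 ),  5,8*sqrt( 15) /3,11 , 70,79*sqrt( 17)] 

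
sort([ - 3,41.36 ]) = [ - 3 , 41.36]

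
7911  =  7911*1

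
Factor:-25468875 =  - 3^2 * 5^3* 22639^1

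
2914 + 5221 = 8135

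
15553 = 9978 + 5575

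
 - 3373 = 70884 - 74257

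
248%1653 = 248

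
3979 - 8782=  - 4803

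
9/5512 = 9/5512 =0.00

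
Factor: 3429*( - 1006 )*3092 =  - 2^3*3^3*127^1* 503^1*773^1 =- 10666082808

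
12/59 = 12/59 =0.20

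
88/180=22/45 = 0.49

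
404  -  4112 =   -  3708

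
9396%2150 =796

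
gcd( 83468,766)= 2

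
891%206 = 67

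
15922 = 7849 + 8073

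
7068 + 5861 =12929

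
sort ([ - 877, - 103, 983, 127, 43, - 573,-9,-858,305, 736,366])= [ - 877, - 858, - 573 , - 103,-9, 43,127 , 305, 366, 736, 983]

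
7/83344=7/83344 = 0.00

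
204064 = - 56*(- 3644)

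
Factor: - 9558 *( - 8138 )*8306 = 646065631224 = 2^3*3^4*13^1*59^1 *313^1 *4153^1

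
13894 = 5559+8335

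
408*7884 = 3216672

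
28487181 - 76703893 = - 48216712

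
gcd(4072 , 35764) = 4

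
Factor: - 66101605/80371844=-2^ (-2)  *5^1*7^( - 1 )*23^( - 1)*37^( - 1)*1297^1 * 3373^( - 1)*10193^1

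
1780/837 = 1780/837 = 2.13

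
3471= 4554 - 1083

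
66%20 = 6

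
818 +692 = 1510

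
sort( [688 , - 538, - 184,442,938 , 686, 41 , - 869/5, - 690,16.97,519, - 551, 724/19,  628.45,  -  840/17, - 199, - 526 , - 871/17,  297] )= [ - 690, -551 ,-538, - 526, - 199, - 184, - 869/5 , - 871/17,-840/17, 16.97,724/19,41, 297, 442, 519, 628.45, 686, 688, 938] 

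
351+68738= 69089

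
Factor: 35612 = 2^2*29^1  *  307^1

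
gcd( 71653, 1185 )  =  79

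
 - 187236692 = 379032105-566268797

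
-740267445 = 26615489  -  766882934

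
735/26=28+7/26 = 28.27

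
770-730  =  40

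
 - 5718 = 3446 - 9164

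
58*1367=79286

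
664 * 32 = 21248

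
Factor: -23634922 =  - 2^1*11817461^1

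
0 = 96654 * 0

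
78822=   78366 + 456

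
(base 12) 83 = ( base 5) 344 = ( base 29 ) 3c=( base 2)1100011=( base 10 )99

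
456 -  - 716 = 1172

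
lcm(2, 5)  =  10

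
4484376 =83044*54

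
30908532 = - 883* (-35004 ) 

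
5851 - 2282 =3569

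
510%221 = 68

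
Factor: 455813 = 101^1*4513^1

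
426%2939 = 426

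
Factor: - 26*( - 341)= 2^1*11^1*13^1*31^1 = 8866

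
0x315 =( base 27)126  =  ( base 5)11124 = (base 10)789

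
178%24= 10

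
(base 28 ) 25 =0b111101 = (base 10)61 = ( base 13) 49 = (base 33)1S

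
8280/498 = 16 + 52/83 = 16.63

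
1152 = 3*384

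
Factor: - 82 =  - 2^1*41^1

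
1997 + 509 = 2506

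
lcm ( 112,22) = 1232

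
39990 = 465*86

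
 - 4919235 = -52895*93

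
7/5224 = 7/5224 = 0.00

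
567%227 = 113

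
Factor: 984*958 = 942672 = 2^4*3^1*41^1*479^1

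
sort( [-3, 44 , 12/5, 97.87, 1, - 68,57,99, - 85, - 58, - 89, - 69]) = [ - 89, - 85, - 69,-68, - 58 , - 3,1,  12/5,44,57,97.87,  99 ]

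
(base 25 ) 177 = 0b1100100111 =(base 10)807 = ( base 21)1h9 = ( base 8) 1447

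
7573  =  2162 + 5411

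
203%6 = 5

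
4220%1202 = 614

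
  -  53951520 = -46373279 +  - 7578241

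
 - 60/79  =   -60/79=   - 0.76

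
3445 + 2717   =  6162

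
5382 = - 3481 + 8863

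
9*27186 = 244674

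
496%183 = 130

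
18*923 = 16614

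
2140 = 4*535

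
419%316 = 103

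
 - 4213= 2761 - 6974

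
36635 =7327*5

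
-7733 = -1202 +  - 6531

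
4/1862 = 2/931 = 0.00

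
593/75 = 593/75 = 7.91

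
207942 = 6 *34657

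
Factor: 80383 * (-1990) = -159962170  =  -2^1 * 5^1*31^1*  199^1*2593^1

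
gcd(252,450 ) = 18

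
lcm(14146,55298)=608278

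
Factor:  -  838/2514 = - 1/3 = - 3^( - 1) 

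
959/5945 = 959/5945 = 0.16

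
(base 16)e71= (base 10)3697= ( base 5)104242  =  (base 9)5057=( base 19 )a4b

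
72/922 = 36/461 = 0.08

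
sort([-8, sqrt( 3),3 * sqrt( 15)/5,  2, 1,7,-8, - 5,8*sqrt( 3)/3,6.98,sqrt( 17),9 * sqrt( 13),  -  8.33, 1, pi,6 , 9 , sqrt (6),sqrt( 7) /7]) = [-8.33,-8, - 8, - 5,sqrt( 7)/7,1,1, sqrt( 3),  2, 3  *sqrt(15 )/5,sqrt(6),pi,sqrt (17),8*sqrt(3 )/3, 6,6.98,7,9,9*sqrt(13 ) ] 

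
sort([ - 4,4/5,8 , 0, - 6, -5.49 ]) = [ - 6, -5.49, - 4, 0, 4/5,8]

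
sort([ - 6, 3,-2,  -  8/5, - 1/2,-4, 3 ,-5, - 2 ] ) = [ - 6, - 5,-4, - 2, - 2,-8/5, - 1/2, 3, 3]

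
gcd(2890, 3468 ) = 578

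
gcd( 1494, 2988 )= 1494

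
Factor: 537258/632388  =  2^(  -  1)*349^( - 1 )*593^1 =593/698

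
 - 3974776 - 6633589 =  - 10608365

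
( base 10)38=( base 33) 15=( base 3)1102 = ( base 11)35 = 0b100110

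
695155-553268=141887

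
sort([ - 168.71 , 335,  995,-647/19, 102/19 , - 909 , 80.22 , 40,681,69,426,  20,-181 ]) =[-909, - 181, - 168.71,- 647/19 , 102/19, 20,40 , 69, 80.22, 335,  426,  681, 995 ]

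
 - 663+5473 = 4810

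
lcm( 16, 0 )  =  0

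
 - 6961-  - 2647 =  - 4314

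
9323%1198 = 937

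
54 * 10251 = 553554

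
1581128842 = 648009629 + 933119213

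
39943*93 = 3714699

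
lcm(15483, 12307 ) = 479973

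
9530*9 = 85770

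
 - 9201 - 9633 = -18834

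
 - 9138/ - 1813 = 5 + 73/1813 = 5.04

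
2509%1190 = 129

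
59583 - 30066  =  29517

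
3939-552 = 3387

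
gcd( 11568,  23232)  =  48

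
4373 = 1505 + 2868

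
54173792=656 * 82582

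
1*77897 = 77897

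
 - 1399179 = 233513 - 1632692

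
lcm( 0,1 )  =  0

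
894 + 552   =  1446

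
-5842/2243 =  - 3 + 887/2243 = - 2.60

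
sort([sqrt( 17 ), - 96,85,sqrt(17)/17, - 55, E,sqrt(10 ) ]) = [ - 96, - 55, sqrt (17 )/17,E,sqrt(10),sqrt(17 ),85 ] 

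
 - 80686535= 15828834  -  96515369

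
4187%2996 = 1191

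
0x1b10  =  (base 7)26125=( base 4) 1230100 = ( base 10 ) 6928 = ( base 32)6og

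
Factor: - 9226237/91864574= - 2^( - 1)*71^1*199^1*653^1*45932287^( - 1)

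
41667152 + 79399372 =121066524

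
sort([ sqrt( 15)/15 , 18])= [ sqrt( 15 )/15, 18]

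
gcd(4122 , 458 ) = 458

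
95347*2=190694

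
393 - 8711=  - 8318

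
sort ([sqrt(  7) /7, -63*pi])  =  [ - 63 * pi, sqrt( 7)/7 ] 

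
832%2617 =832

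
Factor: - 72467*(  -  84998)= 6159550066 = 2^1 * 42499^1*72467^1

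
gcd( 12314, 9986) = 2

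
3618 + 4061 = 7679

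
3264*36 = 117504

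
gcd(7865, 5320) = 5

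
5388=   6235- 847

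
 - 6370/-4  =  3185/2 = 1592.50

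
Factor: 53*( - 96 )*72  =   - 2^8*3^3*53^1= -366336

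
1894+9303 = 11197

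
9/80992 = 9/80992=0.00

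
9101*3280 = 29851280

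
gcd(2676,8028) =2676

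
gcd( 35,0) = 35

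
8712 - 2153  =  6559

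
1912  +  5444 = 7356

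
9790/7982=4895/3991 = 1.23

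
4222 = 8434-4212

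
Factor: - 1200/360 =-2^1*3^( - 1)*5^1 =- 10/3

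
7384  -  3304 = 4080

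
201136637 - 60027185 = 141109452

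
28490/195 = 146 + 4/39 = 146.10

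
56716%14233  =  14017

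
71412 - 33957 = 37455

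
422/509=422/509=0.83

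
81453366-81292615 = 160751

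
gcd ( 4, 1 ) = 1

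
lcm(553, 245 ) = 19355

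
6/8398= 3/4199 = 0.00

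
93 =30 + 63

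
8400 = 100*84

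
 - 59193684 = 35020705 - 94214389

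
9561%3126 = 183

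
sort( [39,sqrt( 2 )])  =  [ sqrt ( 2 ),39 ]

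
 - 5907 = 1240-7147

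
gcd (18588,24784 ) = 6196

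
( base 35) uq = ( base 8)2064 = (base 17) 3C5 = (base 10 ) 1076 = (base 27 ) 1CN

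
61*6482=395402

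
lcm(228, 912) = 912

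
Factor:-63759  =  -3^1*53^1* 401^1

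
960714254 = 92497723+868216531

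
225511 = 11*20501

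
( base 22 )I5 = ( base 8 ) 621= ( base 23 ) HA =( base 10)401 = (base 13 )24b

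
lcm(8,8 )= 8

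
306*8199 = 2508894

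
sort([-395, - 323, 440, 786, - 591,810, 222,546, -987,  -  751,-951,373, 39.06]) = [ - 987, -951, - 751 , - 591, - 395 , - 323,39.06,222, 373,440,546, 786,  810] 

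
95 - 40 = 55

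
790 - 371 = 419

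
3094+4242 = 7336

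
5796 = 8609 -2813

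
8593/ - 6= - 1433+5/6 = - 1432.17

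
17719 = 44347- 26628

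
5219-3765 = 1454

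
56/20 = 14/5= 2.80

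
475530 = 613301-137771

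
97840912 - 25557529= 72283383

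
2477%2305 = 172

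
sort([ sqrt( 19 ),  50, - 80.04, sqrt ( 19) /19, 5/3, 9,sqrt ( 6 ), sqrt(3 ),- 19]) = [ - 80.04, - 19, sqrt ( 19 ) /19,5/3, sqrt( 3),  sqrt( 6), sqrt( 19 ),9,50 ]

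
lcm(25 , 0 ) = 0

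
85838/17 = 5049 + 5/17 = 5049.29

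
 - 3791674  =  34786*( - 109 ) 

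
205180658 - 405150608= -199969950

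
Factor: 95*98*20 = 2^3 * 5^2*7^2*19^1 = 186200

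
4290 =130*33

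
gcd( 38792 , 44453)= 1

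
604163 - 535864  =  68299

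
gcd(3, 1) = 1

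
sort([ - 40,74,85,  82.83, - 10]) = [ - 40,-10,  74, 82.83, 85]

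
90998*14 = 1273972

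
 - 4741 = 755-5496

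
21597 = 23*939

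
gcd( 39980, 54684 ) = 4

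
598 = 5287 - 4689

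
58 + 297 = 355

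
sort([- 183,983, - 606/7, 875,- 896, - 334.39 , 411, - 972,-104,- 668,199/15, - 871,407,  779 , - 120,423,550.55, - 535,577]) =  [ - 972, - 896,-871 , - 668,-535, - 334.39, - 183, - 120,  -  104, - 606/7, 199/15,407,411,423, 550.55,577, 779,  875,983]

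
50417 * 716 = 36098572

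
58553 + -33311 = 25242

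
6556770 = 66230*99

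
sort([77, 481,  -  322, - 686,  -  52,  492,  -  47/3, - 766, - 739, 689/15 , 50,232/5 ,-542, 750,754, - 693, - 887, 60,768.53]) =[ - 887, - 766, - 739, - 693 , -686, - 542  , - 322 , - 52, - 47/3, 689/15 , 232/5, 50,60,77,481, 492,  750,  754, 768.53] 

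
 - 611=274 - 885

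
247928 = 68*3646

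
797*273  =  217581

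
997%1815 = 997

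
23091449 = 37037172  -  13945723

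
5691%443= 375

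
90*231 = 20790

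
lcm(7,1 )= 7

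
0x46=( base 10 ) 70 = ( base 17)42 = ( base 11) 64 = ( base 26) 2I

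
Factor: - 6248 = - 2^3*11^1*71^1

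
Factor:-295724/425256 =- 121/174 = -2^(  -  1)*3^(- 1)*11^2* 29^(-1)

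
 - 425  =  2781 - 3206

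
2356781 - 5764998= - 3408217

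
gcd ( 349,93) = 1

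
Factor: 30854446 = 2^1 * 7^1*2203889^1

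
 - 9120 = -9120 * 1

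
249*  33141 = 8252109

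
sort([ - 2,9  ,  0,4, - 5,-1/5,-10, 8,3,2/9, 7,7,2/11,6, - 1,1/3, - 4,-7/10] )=[-10, - 5, - 4, - 2, - 1,-7/10, - 1/5,0, 2/11, 2/9,1/3, 3,4,6, 7, 7,8,9 ] 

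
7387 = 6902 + 485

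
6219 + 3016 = 9235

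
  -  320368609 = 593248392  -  913617001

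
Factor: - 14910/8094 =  - 5^1*7^1*19^ ( - 1) = - 35/19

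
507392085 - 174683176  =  332708909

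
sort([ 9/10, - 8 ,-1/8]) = [-8, - 1/8, 9/10] 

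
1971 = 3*657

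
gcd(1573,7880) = 1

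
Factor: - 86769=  -3^2*31^1*311^1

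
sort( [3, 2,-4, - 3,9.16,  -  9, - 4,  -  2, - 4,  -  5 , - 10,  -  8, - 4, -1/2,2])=[  -  10,  -  9, - 8,  -  5, - 4,  -  4, - 4,-4, - 3, -2, - 1/2,2, 2,  3,  9.16 ]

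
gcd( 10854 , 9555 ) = 3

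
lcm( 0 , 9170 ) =0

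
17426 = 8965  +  8461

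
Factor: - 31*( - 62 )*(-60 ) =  - 115320 = -2^3*3^1 * 5^1*31^2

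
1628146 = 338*4817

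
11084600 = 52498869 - 41414269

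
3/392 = 3/392 = 0.01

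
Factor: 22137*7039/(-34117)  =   - 155822343/34117 = - 3^1 * 47^1 * 109^ ( - 1) *157^1 * 313^( - 1 )*7039^1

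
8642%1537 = 957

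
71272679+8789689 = 80062368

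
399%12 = 3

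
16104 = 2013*8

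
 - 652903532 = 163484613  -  816388145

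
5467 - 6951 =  - 1484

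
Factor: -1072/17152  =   - 1/16   =  - 2^(-4)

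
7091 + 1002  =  8093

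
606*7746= 4694076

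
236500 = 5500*43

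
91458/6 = 15243 = 15243.00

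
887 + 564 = 1451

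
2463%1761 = 702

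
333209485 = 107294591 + 225914894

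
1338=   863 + 475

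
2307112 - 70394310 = -68087198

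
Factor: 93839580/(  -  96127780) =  - 4691979/4806389 =- 3^3*7^( - 1)*41^ ( - 1)*16747^( - 1)*173777^1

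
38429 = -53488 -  - 91917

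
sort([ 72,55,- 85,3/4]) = [ - 85,3/4, 55, 72]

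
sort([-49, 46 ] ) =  [- 49, 46]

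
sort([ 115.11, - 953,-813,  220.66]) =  [ - 953, - 813,115.11, 220.66 ]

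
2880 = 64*45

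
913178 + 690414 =1603592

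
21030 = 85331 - 64301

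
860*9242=7948120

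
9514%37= 5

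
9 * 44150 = 397350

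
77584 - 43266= 34318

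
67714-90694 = -22980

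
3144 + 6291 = 9435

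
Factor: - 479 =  - 479^1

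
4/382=2/191 = 0.01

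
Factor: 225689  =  225689^1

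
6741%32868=6741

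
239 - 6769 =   -  6530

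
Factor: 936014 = 2^1 * 31^2*487^1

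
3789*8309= 31482801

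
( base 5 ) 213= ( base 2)111010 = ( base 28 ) 22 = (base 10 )58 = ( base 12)4A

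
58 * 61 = 3538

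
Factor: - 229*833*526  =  - 100338182 = - 2^1*7^2*17^1 * 229^1*263^1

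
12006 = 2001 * 6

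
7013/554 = 7013/554  =  12.66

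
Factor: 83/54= 2^( - 1 ) * 3^ ( - 3)*83^1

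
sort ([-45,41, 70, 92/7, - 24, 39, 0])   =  [ - 45,-24, 0, 92/7, 39,41, 70]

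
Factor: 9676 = 2^2*41^1*59^1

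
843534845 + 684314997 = 1527849842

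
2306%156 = 122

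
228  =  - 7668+7896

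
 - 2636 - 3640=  - 6276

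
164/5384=41/1346 = 0.03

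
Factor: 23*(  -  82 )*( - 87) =164082= 2^1*3^1*23^1*29^1*41^1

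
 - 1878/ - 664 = 939/332 = 2.83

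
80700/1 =80700=80700.00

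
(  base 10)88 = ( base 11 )80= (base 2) 1011000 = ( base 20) 48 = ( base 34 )2k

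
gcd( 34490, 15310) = 10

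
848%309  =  230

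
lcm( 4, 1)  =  4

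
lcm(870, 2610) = 2610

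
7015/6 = 1169 + 1/6 = 1169.17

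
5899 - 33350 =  - 27451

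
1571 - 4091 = - 2520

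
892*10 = 8920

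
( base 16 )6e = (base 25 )4A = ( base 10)110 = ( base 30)3K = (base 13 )86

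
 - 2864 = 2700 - 5564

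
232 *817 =189544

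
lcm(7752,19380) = 38760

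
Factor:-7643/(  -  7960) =2^( - 3) * 5^( - 1)*199^( - 1)*7643^1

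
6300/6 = 1050 =1050.00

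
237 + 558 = 795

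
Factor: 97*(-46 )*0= 0^1 = 0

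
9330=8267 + 1063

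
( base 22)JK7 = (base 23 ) I56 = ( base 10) 9643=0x25ab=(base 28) c8b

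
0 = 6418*0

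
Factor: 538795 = 5^1 * 197^1  *547^1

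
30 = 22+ 8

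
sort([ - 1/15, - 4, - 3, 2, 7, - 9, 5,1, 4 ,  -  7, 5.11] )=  [ - 9,-7, - 4, - 3, - 1/15, 1,2, 4, 5, 5.11, 7 ]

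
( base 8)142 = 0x62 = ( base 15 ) 68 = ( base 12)82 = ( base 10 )98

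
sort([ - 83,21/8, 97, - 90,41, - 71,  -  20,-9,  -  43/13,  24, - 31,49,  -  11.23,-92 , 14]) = [ - 92, - 90,  -  83 , - 71, - 31, - 20,-11.23, -9,  -  43/13, 21/8,14 , 24,41 , 49,  97]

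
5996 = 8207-2211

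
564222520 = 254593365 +309629155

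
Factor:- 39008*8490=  - 2^6*3^1*5^1*23^1*53^1*283^1 = - 331177920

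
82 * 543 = 44526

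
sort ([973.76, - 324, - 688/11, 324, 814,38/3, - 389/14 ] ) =[-324,-688/11, - 389/14,38/3,324,814,973.76]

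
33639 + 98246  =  131885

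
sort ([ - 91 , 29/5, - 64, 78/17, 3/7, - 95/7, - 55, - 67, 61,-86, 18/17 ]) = [ - 91, - 86,  -  67, - 64, - 55 , - 95/7,3/7,18/17, 78/17,29/5,61] 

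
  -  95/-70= 19/14 = 1.36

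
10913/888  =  10913/888 = 12.29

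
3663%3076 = 587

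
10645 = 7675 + 2970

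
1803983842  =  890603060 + 913380782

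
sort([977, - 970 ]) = [ - 970,977] 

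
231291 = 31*7461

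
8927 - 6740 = 2187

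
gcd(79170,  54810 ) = 6090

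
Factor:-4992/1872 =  - 8/3 =-2^3*3^( - 1 ) 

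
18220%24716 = 18220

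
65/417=65/417 = 0.16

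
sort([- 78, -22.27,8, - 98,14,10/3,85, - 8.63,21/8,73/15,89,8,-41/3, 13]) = [ - 98, - 78,  -  22.27,-41/3, - 8.63,21/8,  10/3, 73/15, 8,  8,13,14, 85,89] 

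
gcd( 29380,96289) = 1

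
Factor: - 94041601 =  - 8731^1 * 10771^1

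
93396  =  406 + 92990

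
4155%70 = 25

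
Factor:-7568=-2^4  *11^1*43^1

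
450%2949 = 450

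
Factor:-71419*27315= - 1950809985 = -3^2 * 5^1*607^1* 71419^1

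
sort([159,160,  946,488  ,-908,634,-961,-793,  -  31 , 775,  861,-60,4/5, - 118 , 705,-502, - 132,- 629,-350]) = [ - 961 , - 908,  -  793,  -  629, - 502,-350, - 132, - 118 ,-60, - 31,  4/5,159,160, 488 , 634,  705 , 775,861, 946 ] 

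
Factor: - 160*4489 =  -2^5*5^1*67^2=- 718240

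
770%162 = 122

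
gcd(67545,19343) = 1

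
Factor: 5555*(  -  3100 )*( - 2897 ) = 49887788500 = 2^2*5^3*11^1*31^1*101^1* 2897^1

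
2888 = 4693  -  1805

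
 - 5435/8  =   -680+5/8 = -679.38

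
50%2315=50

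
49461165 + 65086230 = 114547395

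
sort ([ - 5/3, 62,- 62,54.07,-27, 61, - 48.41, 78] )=[ - 62,-48.41,-27 , - 5/3, 54.07, 61 , 62, 78 ]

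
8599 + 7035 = 15634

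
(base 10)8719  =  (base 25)dnj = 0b10001000001111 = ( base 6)104211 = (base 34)7IF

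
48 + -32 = 16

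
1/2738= 1/2738 =0.00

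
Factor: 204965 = 5^1*40993^1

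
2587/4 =2587/4 = 646.75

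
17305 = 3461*5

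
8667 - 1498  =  7169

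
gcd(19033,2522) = 1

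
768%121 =42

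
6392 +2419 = 8811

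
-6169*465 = - 2868585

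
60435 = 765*79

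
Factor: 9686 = 2^1*29^1*167^1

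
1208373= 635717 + 572656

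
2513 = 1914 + 599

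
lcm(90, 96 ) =1440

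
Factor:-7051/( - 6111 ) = 3^ ( - 2)*7^( - 1)*11^1*97^( - 1 ) * 641^1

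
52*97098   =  5049096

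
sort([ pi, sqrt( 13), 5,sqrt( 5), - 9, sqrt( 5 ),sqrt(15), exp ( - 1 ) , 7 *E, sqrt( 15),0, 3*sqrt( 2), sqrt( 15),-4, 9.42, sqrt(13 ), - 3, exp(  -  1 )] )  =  [-9,-4, - 3, 0,exp( - 1 ), exp ( -1 ), sqrt( 5 ) , sqrt( 5), pi, sqrt( 13 ) , sqrt( 13 ),  sqrt( 15), sqrt( 15) , sqrt( 15 ),3*sqrt ( 2 ),5,9.42,  7* E] 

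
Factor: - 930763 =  - 930763^1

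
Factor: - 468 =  - 2^2*3^2*13^1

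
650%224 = 202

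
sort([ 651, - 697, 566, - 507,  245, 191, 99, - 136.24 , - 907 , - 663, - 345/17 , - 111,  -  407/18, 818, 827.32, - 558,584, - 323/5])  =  [-907, - 697, - 663,-558, - 507, - 136.24, - 111, - 323/5, -407/18, - 345/17,99, 191,  245, 566 , 584, 651,818 , 827.32 ]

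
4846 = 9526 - 4680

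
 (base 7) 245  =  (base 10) 131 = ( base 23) 5g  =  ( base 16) 83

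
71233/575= 123 + 508/575=123.88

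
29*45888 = 1330752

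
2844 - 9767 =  - 6923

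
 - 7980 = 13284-21264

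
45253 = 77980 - 32727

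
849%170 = 169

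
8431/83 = 101 + 48/83 = 101.58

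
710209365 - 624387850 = 85821515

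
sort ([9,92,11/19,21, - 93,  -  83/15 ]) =[  -  93 , - 83/15,11/19,9, 21, 92 ] 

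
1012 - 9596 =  - 8584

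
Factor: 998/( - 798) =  - 3^(  -  1)* 7^(-1 ) * 19^( - 1 )*499^1  =  -499/399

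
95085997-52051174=43034823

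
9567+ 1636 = 11203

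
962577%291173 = 89058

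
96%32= 0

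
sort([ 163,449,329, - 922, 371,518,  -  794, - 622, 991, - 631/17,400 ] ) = [ - 922, - 794 , - 622, - 631/17,163, 329,371,400,449,518,991]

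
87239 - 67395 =19844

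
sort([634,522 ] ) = [522,634]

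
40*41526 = 1661040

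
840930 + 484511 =1325441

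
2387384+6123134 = 8510518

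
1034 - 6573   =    -  5539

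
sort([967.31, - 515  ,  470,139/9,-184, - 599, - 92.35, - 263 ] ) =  [ - 599, - 515, - 263, - 184, - 92.35,139/9, 470,967.31] 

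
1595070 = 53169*30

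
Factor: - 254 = - 2^1*127^1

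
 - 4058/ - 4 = 2029/2  =  1014.50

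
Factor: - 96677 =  - 7^2*1973^1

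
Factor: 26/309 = 2^1*3^(-1)*13^1*103^( - 1 )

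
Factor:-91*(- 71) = 7^1  *  13^1*71^1 = 6461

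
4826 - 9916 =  - 5090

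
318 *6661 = 2118198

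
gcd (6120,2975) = 85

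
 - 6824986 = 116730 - 6941716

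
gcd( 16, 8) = 8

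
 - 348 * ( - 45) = 15660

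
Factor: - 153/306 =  - 1/2 = - 2^ ( - 1 )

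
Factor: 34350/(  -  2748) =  - 2^(  -  1) * 5^2 = - 25/2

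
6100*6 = 36600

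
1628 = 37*44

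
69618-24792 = 44826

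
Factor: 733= 733^1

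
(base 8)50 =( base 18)24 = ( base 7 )55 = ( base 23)1H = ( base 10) 40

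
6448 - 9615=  - 3167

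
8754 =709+8045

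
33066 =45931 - 12865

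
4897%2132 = 633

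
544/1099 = 544/1099=0.49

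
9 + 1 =10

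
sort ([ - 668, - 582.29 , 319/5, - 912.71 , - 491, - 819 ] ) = [ - 912.71, - 819, - 668, - 582.29,  -  491 , 319/5]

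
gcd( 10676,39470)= 2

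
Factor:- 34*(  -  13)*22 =2^2*11^1 *13^1*17^1 = 9724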